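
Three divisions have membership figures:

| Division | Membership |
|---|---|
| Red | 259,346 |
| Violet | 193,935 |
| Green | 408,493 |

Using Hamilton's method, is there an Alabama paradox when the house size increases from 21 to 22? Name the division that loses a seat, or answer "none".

none

At 21 seats: Red 6, Violet 5, Green 10.
At 22 seats: Red 7, Violet 5, Green 10.
No division's allocation decreased.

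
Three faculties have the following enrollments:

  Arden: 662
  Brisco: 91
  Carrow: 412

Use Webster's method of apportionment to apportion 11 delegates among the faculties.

Arden 6, Brisco 1, Carrow 4

Standard divisor 1165/11 ≈ 105.909; standard quotas: Arden 6.251, Brisco 0.859, Carrow 3.890.
Rounding to the nearest integer gives Arden 6, Brisco 1, Carrow 4 — total 11, matching the house size, so no adjustment is needed.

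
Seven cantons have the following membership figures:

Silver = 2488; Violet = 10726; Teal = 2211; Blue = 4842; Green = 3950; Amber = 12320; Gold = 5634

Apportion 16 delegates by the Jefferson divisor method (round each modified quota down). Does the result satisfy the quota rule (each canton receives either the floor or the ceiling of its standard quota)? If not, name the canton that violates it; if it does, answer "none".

Standard quotas: Silver 0.944, Violet 4.070, Teal 0.839, Blue 1.837, Green 1.499, Amber 4.674, Gold 2.138.
Jefferson allocation: Silver 1, Violet 4, Teal 1, Blue 2, Green 1, Amber 5, Gold 2.
Every allocation lies between the lower and upper quota.

none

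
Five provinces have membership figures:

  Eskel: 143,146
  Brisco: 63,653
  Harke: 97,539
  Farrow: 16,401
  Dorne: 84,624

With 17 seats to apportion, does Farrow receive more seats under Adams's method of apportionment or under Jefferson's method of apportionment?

Adams: Eskel 6, Brisco 3, Harke 4, Farrow 1, Dorne 3.
Jefferson: Eskel 6, Brisco 3, Harke 4, Farrow 0, Dorne 4.
Farrow gets 1 under Adams and 0 under Jefferson.

Adams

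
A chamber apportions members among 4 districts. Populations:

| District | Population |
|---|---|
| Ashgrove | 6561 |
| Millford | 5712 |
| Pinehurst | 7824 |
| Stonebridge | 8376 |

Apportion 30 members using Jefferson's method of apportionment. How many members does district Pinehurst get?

Standard divisor 28473/30 ≈ 949.1; standard quotas: Ashgrove 6.913, Millford 6.018, Pinehurst 8.244, Stonebridge 8.825.
Rounding down gives 6, 6, 8, 8 = 28 seats, so the divisor must be adjusted.
With modified divisor 900: modified quotas Ashgrove 7.290, Millford 6.347, Pinehurst 8.693, Stonebridge 9.307.
Rounding down: Ashgrove 7, Millford 6, Pinehurst 8, Stonebridge 9 (total 30).
Pinehurst receives 8.

8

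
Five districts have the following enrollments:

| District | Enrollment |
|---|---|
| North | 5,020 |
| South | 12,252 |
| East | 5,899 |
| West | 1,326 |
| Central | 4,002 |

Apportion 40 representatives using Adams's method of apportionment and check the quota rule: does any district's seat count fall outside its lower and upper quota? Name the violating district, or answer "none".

none

Standard quotas: North 7.046, South 17.196, East 8.280, West 1.861, Central 5.617.
Adams allocation: North 7, South 17, East 8, West 2, Central 6.
Every allocation lies between the lower and upper quota.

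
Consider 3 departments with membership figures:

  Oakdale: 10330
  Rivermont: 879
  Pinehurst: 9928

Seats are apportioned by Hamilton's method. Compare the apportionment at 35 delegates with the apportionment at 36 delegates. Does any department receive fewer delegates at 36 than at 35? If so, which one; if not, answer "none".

Rivermont

At 35 seats: Oakdale 17, Rivermont 2, Pinehurst 16.
At 36 seats: Oakdale 18, Rivermont 1, Pinehurst 17.
Rivermont drops from 2 to 1.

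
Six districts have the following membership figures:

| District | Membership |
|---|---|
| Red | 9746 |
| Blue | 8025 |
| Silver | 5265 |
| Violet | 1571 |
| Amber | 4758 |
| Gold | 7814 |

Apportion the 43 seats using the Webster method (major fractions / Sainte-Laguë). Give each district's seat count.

Red=11, Blue=9, Silver=6, Violet=2, Amber=6, Gold=9

Standard divisor 37179/43 ≈ 864.628; standard quotas: Red 11.272, Blue 9.281, Silver 6.089, Violet 1.817, Amber 5.503, Gold 9.037.
Rounding to the nearest integer gives Red 11, Blue 9, Silver 6, Violet 2, Amber 6, Gold 9 — total 43, matching the house size, so no adjustment is needed.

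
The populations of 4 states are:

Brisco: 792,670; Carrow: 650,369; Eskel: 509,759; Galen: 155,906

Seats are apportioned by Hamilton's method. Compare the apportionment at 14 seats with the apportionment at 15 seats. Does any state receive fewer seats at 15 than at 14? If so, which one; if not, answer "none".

Eskel

At 14 seats: Brisco 5, Carrow 4, Eskel 4, Galen 1.
At 15 seats: Brisco 6, Carrow 5, Eskel 3, Galen 1.
Eskel drops from 4 to 3.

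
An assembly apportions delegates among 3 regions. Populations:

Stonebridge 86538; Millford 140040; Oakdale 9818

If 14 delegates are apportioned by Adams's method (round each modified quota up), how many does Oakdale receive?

Standard divisor 236396/14 ≈ 16885.429; standard quotas: Stonebridge 5.125, Millford 8.294, Oakdale 0.581.
Rounding up gives 6, 9, 1 = 16 seats, so the divisor must be adjusted.
With modified divisor 18800: modified quotas Stonebridge 4.603, Millford 7.449, Oakdale 0.522.
Rounding up: Stonebridge 5, Millford 8, Oakdale 1 (total 14).
Oakdale receives 1.

1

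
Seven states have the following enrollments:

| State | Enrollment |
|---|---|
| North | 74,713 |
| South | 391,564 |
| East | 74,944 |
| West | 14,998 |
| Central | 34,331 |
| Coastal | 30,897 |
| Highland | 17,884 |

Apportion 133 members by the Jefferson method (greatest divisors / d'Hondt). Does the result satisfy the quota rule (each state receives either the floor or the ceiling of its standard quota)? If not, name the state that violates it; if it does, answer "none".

Standard quotas: North 15.543, South 81.457, East 15.591, West 3.120, Central 7.142, Coastal 6.428, Highland 3.720.
Jefferson allocation: North 15, South 83, East 16, West 3, Central 7, Coastal 6, Highland 3.
South has quota 81.457 (lower 81, upper 82) but receives 83 — outside the quota interval.

South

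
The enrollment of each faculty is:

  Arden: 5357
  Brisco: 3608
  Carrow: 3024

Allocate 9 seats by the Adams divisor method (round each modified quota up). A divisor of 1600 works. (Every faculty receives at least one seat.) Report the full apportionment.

With modified divisor 1600: modified quotas Arden 3.348, Brisco 2.255, Carrow 1.890.
Rounding up: Arden 4, Brisco 3, Carrow 2 (total 9).

Arden=4, Brisco=3, Carrow=2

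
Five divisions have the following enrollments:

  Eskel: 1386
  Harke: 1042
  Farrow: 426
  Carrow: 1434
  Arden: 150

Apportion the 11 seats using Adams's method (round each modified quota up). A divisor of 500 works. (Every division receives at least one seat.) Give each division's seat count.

With modified divisor 500: modified quotas Eskel 2.772, Harke 2.084, Farrow 0.852, Carrow 2.868, Arden 0.300.
Rounding up: Eskel 3, Harke 3, Farrow 1, Carrow 3, Arden 1 (total 11).

Eskel 3; Harke 3; Farrow 1; Carrow 3; Arden 1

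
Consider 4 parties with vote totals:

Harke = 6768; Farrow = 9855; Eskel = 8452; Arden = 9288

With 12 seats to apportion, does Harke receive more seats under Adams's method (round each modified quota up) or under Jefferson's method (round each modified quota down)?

Adams

Adams: Harke 3, Farrow 3, Eskel 3, Arden 3.
Jefferson: Harke 2, Farrow 4, Eskel 3, Arden 3.
Harke gets 3 under Adams and 2 under Jefferson.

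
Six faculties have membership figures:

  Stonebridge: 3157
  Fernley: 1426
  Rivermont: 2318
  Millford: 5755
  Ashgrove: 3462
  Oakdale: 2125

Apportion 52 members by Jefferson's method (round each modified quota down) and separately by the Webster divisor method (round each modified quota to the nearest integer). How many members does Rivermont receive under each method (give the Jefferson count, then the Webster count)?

6 and 7

Jefferson: Stonebridge 9, Fernley 4, Rivermont 6, Millford 17, Ashgrove 10, Oakdale 6.
Webster: Stonebridge 9, Fernley 4, Rivermont 7, Millford 16, Ashgrove 10, Oakdale 6.
Rivermont gets 6 under Jefferson and 7 under Webster.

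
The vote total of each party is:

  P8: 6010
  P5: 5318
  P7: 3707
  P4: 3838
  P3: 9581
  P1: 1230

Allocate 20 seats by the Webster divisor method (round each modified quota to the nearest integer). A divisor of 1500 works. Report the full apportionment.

With modified divisor 1500: modified quotas P8 4.007, P5 3.545, P7 2.471, P4 2.559, P3 6.387, P1 0.820.
Rounding to the nearest integer: P8 4, P5 4, P7 2, P4 3, P3 6, P1 1 (total 20).

P8 4, P5 4, P7 2, P4 3, P3 6, P1 1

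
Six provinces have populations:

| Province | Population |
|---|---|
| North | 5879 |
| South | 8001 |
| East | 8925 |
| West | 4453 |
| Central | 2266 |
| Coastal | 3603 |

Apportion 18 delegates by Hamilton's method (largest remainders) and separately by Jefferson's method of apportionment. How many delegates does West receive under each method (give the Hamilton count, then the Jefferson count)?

Hamilton: North 3, South 4, East 5, West 3, Central 1, Coastal 2.
Jefferson: North 3, South 5, East 5, West 2, Central 1, Coastal 2.
West gets 3 under Hamilton and 2 under Jefferson.

3 and 2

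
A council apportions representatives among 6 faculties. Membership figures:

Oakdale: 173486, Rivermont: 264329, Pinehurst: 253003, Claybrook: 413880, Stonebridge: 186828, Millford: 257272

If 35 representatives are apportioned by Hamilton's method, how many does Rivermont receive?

6

Standard divisor: 1548798 ÷ 35 ≈ 44251.371.
Standard quotas: Oakdale 3.9205, Rivermont 5.9734, Pinehurst 5.7174, Claybrook 9.3529, Stonebridge 4.2220, Millford 5.8139.
Lower quotas: Oakdale 3, Rivermont 5, Pinehurst 5, Claybrook 9, Stonebridge 4, Millford 5 (sum 31, leaving 4 seats).
Remainders in descending order: Rivermont 0.9734, Oakdale 0.9205, Millford 0.8139, Pinehurst 0.7174, Claybrook 0.3529, Stonebridge 0.2220.
Largest remainders: Rivermont, Oakdale, Millford, Pinehurst receive the extra seats.
Rivermont receives 6.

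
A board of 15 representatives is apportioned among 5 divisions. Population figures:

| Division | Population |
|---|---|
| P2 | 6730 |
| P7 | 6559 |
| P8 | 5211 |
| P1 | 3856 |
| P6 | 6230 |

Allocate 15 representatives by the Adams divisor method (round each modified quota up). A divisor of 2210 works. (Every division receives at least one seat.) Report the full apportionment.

With modified divisor 2210: modified quotas P2 3.045, P7 2.968, P8 2.358, P1 1.745, P6 2.819.
Rounding up: P2 4, P7 3, P8 3, P1 2, P6 3 (total 15).

P2 4; P7 3; P8 3; P1 2; P6 3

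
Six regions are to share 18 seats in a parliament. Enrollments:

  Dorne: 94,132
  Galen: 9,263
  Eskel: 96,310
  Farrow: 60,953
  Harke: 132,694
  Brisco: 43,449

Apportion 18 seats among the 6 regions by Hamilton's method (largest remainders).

Standard divisor: 436801 ÷ 18 ≈ 24266.722.
Standard quotas: Dorne 3.8791, Galen 0.3817, Eskel 3.9688, Farrow 2.5118, Harke 5.4681, Brisco 1.7905.
Lower quotas: Dorne 3, Galen 0, Eskel 3, Farrow 2, Harke 5, Brisco 1 (sum 14, leaving 4 seats).
Remainders in descending order: Eskel 0.9688, Dorne 0.8791, Brisco 0.7905, Farrow 0.5118, Harke 0.4681, Galen 0.3817.
Largest remainders: Eskel, Dorne, Brisco, Farrow receive the extra seats.

Dorne: 4; Galen: 0; Eskel: 4; Farrow: 3; Harke: 5; Brisco: 2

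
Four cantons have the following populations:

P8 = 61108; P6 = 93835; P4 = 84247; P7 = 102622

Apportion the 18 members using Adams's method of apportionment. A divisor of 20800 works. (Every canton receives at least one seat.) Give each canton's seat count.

With modified divisor 20800: modified quotas P8 2.938, P6 4.511, P4 4.050, P7 4.934.
Rounding up: P8 3, P6 5, P4 5, P7 5 (total 18).

P8: 3, P6: 5, P4: 5, P7: 5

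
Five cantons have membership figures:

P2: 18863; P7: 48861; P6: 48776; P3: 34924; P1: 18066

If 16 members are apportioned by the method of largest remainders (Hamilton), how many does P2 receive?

Standard divisor: 169490 ÷ 16 ≈ 10593.125.
Standard quotas: P2 1.7807, P7 4.6125, P6 4.6045, P3 3.2969, P1 1.7054.
Lower quotas: P2 1, P7 4, P6 4, P3 3, P1 1 (sum 13, leaving 3 seats).
Remainders in descending order: P2 0.7807, P1 0.7054, P7 0.6125, P6 0.6045, P3 0.2969.
The surplus seats go to P2, P1, P7.
P2 receives 2.

2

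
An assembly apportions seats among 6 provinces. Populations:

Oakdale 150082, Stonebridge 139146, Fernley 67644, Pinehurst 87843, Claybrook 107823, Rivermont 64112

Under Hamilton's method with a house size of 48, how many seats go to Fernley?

Standard divisor: 616650 ÷ 48 ≈ 12846.875.
Standard quotas: Oakdale 11.6824, Stonebridge 10.8311, Fernley 5.2654, Pinehurst 6.8377, Claybrook 8.3929, Rivermont 4.9905.
Lower quotas: Oakdale 11, Stonebridge 10, Fernley 5, Pinehurst 6, Claybrook 8, Rivermont 4 (sum 44, leaving 4 seats).
Remainders in descending order: Rivermont 0.9905, Pinehurst 0.8377, Stonebridge 0.8311, Oakdale 0.6824, Claybrook 0.3929, Fernley 0.2654.
The surplus seats go to Rivermont, Pinehurst, Stonebridge, Oakdale.
Fernley receives 5.

5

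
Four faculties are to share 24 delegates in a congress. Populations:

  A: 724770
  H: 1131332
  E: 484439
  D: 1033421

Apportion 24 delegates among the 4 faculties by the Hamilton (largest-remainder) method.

Standard divisor: 3373962 ÷ 24 ≈ 140581.75.
Standard quotas: A 5.1555, H 8.0475, E 3.4460, D 7.3510.
Lower quotas: A 5, H 8, E 3, D 7 (sum 23, leaving 1 seat).
Remainders in descending order: E 0.4460, D 0.3510, A 0.1555, H 0.0475.
Largest remainder: E receives the extra seat.

A: 5, H: 8, E: 4, D: 7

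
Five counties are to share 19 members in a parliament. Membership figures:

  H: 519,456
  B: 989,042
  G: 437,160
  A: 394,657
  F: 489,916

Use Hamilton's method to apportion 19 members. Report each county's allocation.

H 3; B 7; G 3; A 3; F 3

The standard divisor is 2830231/19 ≈ 148959.526.
Standard quotas: H 3.4872, B 6.6397, G 2.9348, A 2.6494, F 3.2889.
Lower quotas: H 3, B 6, G 2, A 2, F 3 (sum 16, leaving 3 seats).
Remainders in descending order: G 0.9348, A 0.6494, B 0.6397, H 0.4872, F 0.2889.
Largest remainders: G, A, B receive the extra seats.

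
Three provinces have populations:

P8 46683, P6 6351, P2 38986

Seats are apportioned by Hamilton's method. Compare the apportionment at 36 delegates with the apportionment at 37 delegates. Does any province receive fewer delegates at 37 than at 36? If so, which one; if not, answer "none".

At 36 seats: P8 18, P6 3, P2 15.
At 37 seats: P8 19, P6 2, P2 16.
P6 drops from 3 to 2.

P6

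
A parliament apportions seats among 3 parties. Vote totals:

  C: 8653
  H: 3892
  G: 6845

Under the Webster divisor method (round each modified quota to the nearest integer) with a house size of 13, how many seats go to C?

6

Standard divisor 19390/13 ≈ 1491.538; standard quotas: C 5.801, H 2.609, G 4.589.
Rounding to the nearest integer gives 6, 3, 5 = 14 seats, so the divisor must be adjusted.
With modified divisor 1540: modified quotas C 5.619, H 2.527, G 4.445.
Rounding to the nearest integer: C 6, H 3, G 4 (total 13).
C receives 6.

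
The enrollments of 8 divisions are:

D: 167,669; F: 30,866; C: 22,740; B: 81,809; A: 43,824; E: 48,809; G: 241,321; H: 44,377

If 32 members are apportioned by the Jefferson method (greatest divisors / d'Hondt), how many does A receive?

2

Standard divisor 681415/32 ≈ 21294.219; standard quotas: D 7.874, F 1.450, C 1.068, B 3.842, A 2.058, E 2.292, G 11.333, H 2.084.
Rounding down gives 7, 1, 1, 3, 2, 2, 11, 2 = 29 seats, so the divisor must be adjusted.
With modified divisor 19400: modified quotas D 8.643, F 1.591, C 1.172, B 4.217, A 2.259, E 2.516, G 12.439, H 2.287.
Rounding down: D 8, F 1, C 1, B 4, A 2, E 2, G 12, H 2 (total 32).
A receives 2.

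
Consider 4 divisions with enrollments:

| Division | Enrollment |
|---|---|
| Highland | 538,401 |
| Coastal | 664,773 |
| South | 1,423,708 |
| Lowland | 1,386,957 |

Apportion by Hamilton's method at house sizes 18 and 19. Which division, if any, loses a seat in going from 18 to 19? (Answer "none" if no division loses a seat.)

Highland

At 18 seats: Highland 3, Coastal 3, South 6, Lowland 6.
At 19 seats: Highland 2, Coastal 3, South 7, Lowland 7.
Highland drops from 3 to 2.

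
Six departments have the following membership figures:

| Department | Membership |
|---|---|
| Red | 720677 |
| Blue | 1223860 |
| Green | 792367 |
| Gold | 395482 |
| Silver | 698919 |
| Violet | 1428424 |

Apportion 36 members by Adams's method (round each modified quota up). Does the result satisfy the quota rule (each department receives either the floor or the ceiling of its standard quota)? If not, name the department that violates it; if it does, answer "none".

Standard quotas: Red 4.933, Blue 8.377, Green 5.423, Gold 2.707, Silver 4.784, Violet 9.777.
Adams allocation: Red 5, Blue 8, Green 5, Gold 3, Silver 5, Violet 10.
Every allocation lies between the lower and upper quota.

none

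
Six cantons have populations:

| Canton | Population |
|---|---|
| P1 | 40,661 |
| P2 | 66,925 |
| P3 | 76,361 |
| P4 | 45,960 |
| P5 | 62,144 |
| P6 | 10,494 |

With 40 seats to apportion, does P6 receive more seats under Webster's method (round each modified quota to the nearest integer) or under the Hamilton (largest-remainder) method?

Hamilton

Webster: P1 6, P2 9, P3 10, P4 6, P5 8, P6 1.
Hamilton: P1 5, P2 9, P3 10, P4 6, P5 8, P6 2.
P6 gets 1 under Webster and 2 under Hamilton.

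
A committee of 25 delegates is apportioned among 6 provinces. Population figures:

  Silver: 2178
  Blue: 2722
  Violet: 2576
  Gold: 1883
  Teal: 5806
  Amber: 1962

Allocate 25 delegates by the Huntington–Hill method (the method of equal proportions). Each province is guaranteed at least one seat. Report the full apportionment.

With divisor 714: modified quotas Silver 3.050, Blue 3.812, Violet 3.608, Gold 2.637, Teal 8.132, Amber 2.748.
Geometric-mean thresholds: Silver √(3·4)=3.464, Blue √(3·4)=3.464, Violet √(3·4)=3.464, Gold √(2·3)=2.449, Teal √(8·9)=8.485, Amber √(2·3)=2.449.
Each quota rounded against its threshold gives Silver 3, Blue 4, Violet 4, Gold 3, Teal 8, Amber 3 (total 25).

Silver=3, Blue=4, Violet=4, Gold=3, Teal=8, Amber=3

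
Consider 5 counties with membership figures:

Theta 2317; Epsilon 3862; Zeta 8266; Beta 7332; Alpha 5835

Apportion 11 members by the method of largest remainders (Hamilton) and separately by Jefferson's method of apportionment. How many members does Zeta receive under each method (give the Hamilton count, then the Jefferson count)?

3 and 4

Hamilton: Theta 1, Epsilon 2, Zeta 3, Beta 3, Alpha 2.
Jefferson: Theta 1, Epsilon 1, Zeta 4, Beta 3, Alpha 2.
Zeta gets 3 under Hamilton and 4 under Jefferson.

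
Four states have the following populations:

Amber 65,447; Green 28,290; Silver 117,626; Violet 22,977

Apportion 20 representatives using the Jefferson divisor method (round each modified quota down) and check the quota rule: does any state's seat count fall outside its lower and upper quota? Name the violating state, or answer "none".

Standard quotas: Amber 5.586, Green 2.414, Silver 10.039, Violet 1.961.
Jefferson allocation: Amber 6, Green 2, Silver 10, Violet 2.
Every allocation lies between the lower and upper quota.

none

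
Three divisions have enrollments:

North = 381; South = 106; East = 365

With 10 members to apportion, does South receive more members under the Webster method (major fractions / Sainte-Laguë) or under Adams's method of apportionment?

Webster: North 5, South 1, East 4.
Adams: North 4, South 2, East 4.
South gets 1 under Webster and 2 under Adams.

Adams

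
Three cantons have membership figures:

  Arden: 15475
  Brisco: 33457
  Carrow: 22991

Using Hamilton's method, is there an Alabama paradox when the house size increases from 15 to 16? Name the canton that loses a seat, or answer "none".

none

At 15 seats: Arden 3, Brisco 7, Carrow 5.
At 16 seats: Arden 3, Brisco 8, Carrow 5.
No canton's allocation decreased.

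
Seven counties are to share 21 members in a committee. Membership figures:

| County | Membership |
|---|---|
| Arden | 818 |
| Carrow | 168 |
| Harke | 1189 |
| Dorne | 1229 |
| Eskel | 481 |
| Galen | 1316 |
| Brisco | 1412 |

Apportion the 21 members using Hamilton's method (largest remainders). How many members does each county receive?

Standard divisor: 6613 ÷ 21 ≈ 314.905.
Standard quotas: Arden 2.598, Carrow 0.533, Harke 3.776, Dorne 3.903, Eskel 1.527, Galen 4.179, Brisco 4.484.
Lower quotas: Arden 2, Carrow 0, Harke 3, Dorne 3, Eskel 1, Galen 4, Brisco 4 (sum 17, leaving 4 seats).
Remainders in descending order: Dorne 0.903, Harke 0.776, Arden 0.598, Carrow 0.533, Eskel 0.527, Brisco 0.484, Galen 0.179.
The surplus seats go to Dorne, Harke, Arden, Carrow.

Arden: 3; Carrow: 1; Harke: 4; Dorne: 4; Eskel: 1; Galen: 4; Brisco: 4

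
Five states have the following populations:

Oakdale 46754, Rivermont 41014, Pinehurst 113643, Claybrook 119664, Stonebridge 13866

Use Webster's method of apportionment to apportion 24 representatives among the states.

Oakdale 3; Rivermont 3; Pinehurst 8; Claybrook 9; Stonebridge 1

Standard divisor 334941/24 ≈ 13955.875; standard quotas: Oakdale 3.350, Rivermont 2.939, Pinehurst 8.143, Claybrook 8.574, Stonebridge 0.994.
Rounding to the nearest integer gives Oakdale 3, Rivermont 3, Pinehurst 8, Claybrook 9, Stonebridge 1 — total 24, matching the house size, so no adjustment is needed.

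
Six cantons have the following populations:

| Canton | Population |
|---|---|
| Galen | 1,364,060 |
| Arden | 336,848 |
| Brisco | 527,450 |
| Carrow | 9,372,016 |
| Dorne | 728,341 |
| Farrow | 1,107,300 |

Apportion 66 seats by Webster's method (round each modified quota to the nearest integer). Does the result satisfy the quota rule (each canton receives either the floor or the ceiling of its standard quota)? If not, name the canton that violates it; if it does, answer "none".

Standard quotas: Galen 6.700, Arden 1.655, Brisco 2.591, Carrow 46.037, Dorne 3.578, Farrow 5.439.
Webster allocation: Galen 7, Arden 2, Brisco 3, Carrow 45, Dorne 4, Farrow 5.
Carrow has quota 46.037 (lower 46, upper 47) but receives 45 — outside the quota interval.

Carrow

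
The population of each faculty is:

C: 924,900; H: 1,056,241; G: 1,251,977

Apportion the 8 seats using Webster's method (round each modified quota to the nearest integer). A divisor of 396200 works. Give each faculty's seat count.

With modified divisor 396200: modified quotas C 2.334, H 2.666, G 3.160.
Rounding to the nearest integer: C 2, H 3, G 3 (total 8).

C 2, H 3, G 3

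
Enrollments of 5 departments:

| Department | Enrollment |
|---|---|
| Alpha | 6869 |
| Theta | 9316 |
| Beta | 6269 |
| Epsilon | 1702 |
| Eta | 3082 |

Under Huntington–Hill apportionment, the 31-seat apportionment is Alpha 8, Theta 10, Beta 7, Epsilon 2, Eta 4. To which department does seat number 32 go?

Priority for the next seat is population ÷ (√(s·(s+1))).
Priorities: Alpha 809.519, Theta 888.246, Beta 837.730, Epsilon 694.839, Eta 689.156.
Highest priority: Theta.

Theta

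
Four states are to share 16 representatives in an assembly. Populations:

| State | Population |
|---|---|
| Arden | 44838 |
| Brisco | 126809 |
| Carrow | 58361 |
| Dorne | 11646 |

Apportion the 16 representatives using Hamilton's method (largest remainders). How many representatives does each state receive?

Standard divisor: 241654 ÷ 16 ≈ 15103.375.
Standard quotas: Arden 2.9687, Brisco 8.3961, Carrow 3.8641, Dorne 0.7711.
Lower quotas: Arden 2, Brisco 8, Carrow 3, Dorne 0 (sum 13, leaving 3 seats).
Remainders in descending order: Arden 0.9687, Carrow 0.8641, Dorne 0.7711, Brisco 0.3961.
Largest remainders: Arden, Carrow, Dorne receive the extra seats.

Arden=3, Brisco=8, Carrow=4, Dorne=1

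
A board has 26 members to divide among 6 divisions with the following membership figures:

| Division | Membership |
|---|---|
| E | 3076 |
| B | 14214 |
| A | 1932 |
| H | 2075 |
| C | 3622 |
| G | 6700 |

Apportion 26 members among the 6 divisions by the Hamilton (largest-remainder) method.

The standard divisor is 31619/26 ≈ 1216.115.
Standard quotas: E 2.5294, B 11.6880, A 1.5887, H 1.7063, C 2.9783, G 5.5093.
Lower quotas: E 2, B 11, A 1, H 1, C 2, G 5 (sum 22, leaving 4 seats).
Remainders in descending order: C 0.9783, H 0.7063, B 0.6880, A 0.5887, E 0.5294, G 0.5093.
Largest remainders: C, H, B, A receive the extra seats.

E 2; B 12; A 2; H 2; C 3; G 5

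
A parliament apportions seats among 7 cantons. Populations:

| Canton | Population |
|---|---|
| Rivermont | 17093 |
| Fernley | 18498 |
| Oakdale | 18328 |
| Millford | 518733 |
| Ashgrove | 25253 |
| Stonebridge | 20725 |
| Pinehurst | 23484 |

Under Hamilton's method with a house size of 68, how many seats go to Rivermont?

2

The standard divisor is 642114/68 ≈ 9442.853.
Standard quotas: Rivermont 1.8102, Fernley 1.9589, Oakdale 1.9409, Millford 54.9339, Ashgrove 2.6743, Stonebridge 2.1948, Pinehurst 2.4870.
Lower quotas: Rivermont 1, Fernley 1, Oakdale 1, Millford 54, Ashgrove 2, Stonebridge 2, Pinehurst 2 (sum 63, leaving 5 seats).
Remainders in descending order: Fernley 0.9589, Oakdale 0.9409, Millford 0.9339, Rivermont 0.8102, Ashgrove 0.6743, Pinehurst 0.4870, Stonebridge 0.1948.
Largest remainders: Fernley, Oakdale, Millford, Rivermont, Ashgrove receive the extra seats.
Rivermont receives 2.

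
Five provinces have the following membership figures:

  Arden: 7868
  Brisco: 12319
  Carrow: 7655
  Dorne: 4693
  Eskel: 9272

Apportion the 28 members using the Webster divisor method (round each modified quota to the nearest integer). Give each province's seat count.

Arden 5, Brisco 9, Carrow 5, Dorne 3, Eskel 6

Standard divisor 41807/28 ≈ 1493.107; standard quotas: Arden 5.270, Brisco 8.251, Carrow 5.127, Dorne 3.143, Eskel 6.210.
Rounding to the nearest integer gives 5, 8, 5, 3, 6 = 27 seats, so the divisor must be adjusted.
With modified divisor 1440: modified quotas Arden 5.464, Brisco 8.555, Carrow 5.316, Dorne 3.259, Eskel 6.439.
Rounding to the nearest integer: Arden 5, Brisco 9, Carrow 5, Dorne 3, Eskel 6 (total 28).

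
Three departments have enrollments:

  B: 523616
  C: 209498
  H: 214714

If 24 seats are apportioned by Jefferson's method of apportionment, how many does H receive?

5

Standard divisor 947828/24 ≈ 39492.833; standard quotas: B 13.259, C 5.305, H 5.437.
Rounding down gives 13, 5, 5 = 23 seats, so the divisor must be adjusted.
With modified divisor 36600: modified quotas B 14.306, C 5.724, H 5.867.
Rounding down: B 14, C 5, H 5 (total 24).
H receives 5.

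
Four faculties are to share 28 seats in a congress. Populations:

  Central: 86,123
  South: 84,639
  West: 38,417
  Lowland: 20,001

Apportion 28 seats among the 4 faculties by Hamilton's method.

Total 229180; standard divisor 229180/28 = 8185.
Standard quotas: Central 10.5221, South 10.3407, West 4.6936, Lowland 2.4436.
Lower quotas: Central 10, South 10, West 4, Lowland 2 (sum 26, leaving 2 seats).
Remainders in descending order: West 0.6936, Central 0.5221, Lowland 0.4436, South 0.3407.
The surplus seats go to West, Central.

Central=11; South=10; West=5; Lowland=2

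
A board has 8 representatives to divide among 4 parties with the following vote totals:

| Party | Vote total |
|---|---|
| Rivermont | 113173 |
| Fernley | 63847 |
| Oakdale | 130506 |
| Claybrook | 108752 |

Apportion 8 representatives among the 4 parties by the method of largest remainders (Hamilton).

Total 416278; standard divisor 416278/8 ≈ 52034.75.
Standard quotas: Rivermont 2.1750, Fernley 1.2270, Oakdale 2.5081, Claybrook 2.0900.
Lower quotas: Rivermont 2, Fernley 1, Oakdale 2, Claybrook 2 (sum 7, leaving 1 seat).
Remainders in descending order: Oakdale 0.5081, Fernley 0.2270, Rivermont 0.1750, Claybrook 0.0900.
Largest remainder: Oakdale receives the extra seat.

Rivermont: 2; Fernley: 1; Oakdale: 3; Claybrook: 2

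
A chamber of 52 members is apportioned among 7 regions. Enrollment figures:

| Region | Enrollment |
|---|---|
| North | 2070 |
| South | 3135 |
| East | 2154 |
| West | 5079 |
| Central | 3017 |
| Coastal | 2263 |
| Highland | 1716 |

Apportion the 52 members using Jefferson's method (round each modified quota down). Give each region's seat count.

North 5, South 9, East 6, West 14, Central 8, Coastal 6, Highland 4

Standard divisor 19434/52 ≈ 373.731; standard quotas: North 5.539, South 8.388, East 5.764, West 13.590, Central 8.073, Coastal 6.055, Highland 4.592.
Rounding down gives 5, 8, 5, 13, 8, 6, 4 = 49 seats, so the divisor must be adjusted.
With modified divisor 347: modified quotas North 5.965, South 9.035, East 6.207, West 14.637, Central 8.695, Coastal 6.522, Highland 4.945.
Rounding down: North 5, South 9, East 6, West 14, Central 8, Coastal 6, Highland 4 (total 52).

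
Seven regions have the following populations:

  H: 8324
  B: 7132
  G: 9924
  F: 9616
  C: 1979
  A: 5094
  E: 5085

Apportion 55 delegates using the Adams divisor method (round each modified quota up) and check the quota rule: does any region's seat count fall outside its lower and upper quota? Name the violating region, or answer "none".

Standard quotas: H 9.709, B 8.319, G 11.575, F 11.216, C 2.308, A 5.942, E 5.931.
Adams allocation: H 10, B 8, G 11, F 11, C 3, A 6, E 6.
Every allocation lies between the lower and upper quota.

none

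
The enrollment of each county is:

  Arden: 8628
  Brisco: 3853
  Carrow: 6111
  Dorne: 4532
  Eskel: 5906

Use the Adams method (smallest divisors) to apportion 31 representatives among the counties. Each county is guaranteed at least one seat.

Standard divisor 29030/31 ≈ 936.452; standard quotas: Arden 9.214, Brisco 4.114, Carrow 6.526, Dorne 4.840, Eskel 6.307.
Rounding up gives 10, 5, 7, 5, 7 = 34 seats, so the divisor must be adjusted.
With modified divisor 1000: modified quotas Arden 8.628, Brisco 3.853, Carrow 6.111, Dorne 4.532, Eskel 5.906.
Rounding up: Arden 9, Brisco 4, Carrow 7, Dorne 5, Eskel 6 (total 31).

Arden: 9; Brisco: 4; Carrow: 7; Dorne: 5; Eskel: 6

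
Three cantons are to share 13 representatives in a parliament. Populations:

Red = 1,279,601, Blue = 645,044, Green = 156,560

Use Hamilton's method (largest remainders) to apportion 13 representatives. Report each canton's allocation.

Red 8, Blue 4, Green 1

Standard divisor: 2081205 ÷ 13 ≈ 160092.692.
Standard quotas: Red 7.9929, Blue 4.0292, Green 0.9779.
Lower quotas: Red 7, Blue 4, Green 0 (sum 11, leaving 2 seats).
Remainders in descending order: Red 0.9929, Green 0.9779, Blue 0.0292.
Largest remainders: Red, Green receive the extra seats.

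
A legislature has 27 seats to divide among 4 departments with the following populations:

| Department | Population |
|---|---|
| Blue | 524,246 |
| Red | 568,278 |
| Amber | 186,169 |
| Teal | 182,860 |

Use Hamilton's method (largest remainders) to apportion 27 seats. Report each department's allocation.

The standard divisor is 1461553/27 ≈ 54131.593.
Standard quotas: Blue 9.6847, Red 10.4981, Amber 3.4392, Teal 3.3781.
Lower quotas: Blue 9, Red 10, Amber 3, Teal 3 (sum 25, leaving 2 seats).
Remainders in descending order: Blue 0.6847, Red 0.4981, Amber 0.4392, Teal 0.3781.
Largest remainders: Blue, Red receive the extra seats.

Blue 10; Red 11; Amber 3; Teal 3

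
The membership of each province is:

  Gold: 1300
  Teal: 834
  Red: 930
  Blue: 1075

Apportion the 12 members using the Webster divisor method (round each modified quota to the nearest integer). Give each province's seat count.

Gold: 4, Teal: 2, Red: 3, Blue: 3

Standard divisor 4139/12 ≈ 344.917; standard quotas: Gold 3.769, Teal 2.418, Red 2.696, Blue 3.117.
Rounding to the nearest integer gives Gold 4, Teal 2, Red 3, Blue 3 — total 12, matching the house size, so no adjustment is needed.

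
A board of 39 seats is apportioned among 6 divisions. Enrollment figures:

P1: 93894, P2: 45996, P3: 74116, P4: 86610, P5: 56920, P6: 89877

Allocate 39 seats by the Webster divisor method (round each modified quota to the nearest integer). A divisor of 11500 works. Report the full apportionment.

With modified divisor 11500: modified quotas P1 8.165, P2 4.000, P3 6.445, P4 7.531, P5 4.950, P6 7.815.
Rounding to the nearest integer: P1 8, P2 4, P3 6, P4 8, P5 5, P6 8 (total 39).

P1 8, P2 4, P3 6, P4 8, P5 5, P6 8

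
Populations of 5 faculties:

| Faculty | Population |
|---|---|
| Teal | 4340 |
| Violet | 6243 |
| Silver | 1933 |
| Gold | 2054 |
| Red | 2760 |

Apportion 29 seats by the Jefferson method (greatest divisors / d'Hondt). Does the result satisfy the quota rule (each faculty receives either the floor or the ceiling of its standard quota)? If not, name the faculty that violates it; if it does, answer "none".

none

Standard quotas: Teal 7.263, Violet 10.447, Silver 3.235, Gold 3.437, Red 4.619.
Jefferson allocation: Teal 7, Violet 11, Silver 3, Gold 3, Red 5.
Every allocation lies between the lower and upper quota.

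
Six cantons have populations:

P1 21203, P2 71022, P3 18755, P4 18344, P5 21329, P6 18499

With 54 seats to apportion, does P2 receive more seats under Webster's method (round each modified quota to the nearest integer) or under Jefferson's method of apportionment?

Webster: P1 7, P2 22, P3 6, P4 6, P5 7, P6 6.
Jefferson: P1 6, P2 23, P3 6, P4 6, P5 7, P6 6.
P2 gets 22 under Webster and 23 under Jefferson.

Jefferson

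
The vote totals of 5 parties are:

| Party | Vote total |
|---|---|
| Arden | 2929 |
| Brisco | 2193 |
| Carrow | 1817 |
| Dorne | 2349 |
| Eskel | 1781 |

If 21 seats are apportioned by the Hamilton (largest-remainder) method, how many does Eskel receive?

The standard divisor is 11069/21 ≈ 527.095.
Standard quotas: Arden 5.557, Brisco 4.161, Carrow 3.447, Dorne 4.457, Eskel 3.379.
Lower quotas: Arden 5, Brisco 4, Carrow 3, Dorne 4, Eskel 3 (sum 19, leaving 2 seats).
Remainders in descending order: Arden 0.557, Dorne 0.457, Carrow 0.447, Eskel 0.379, Brisco 0.161.
Largest remainders: Arden, Dorne receive the extra seats.
Eskel receives 3.

3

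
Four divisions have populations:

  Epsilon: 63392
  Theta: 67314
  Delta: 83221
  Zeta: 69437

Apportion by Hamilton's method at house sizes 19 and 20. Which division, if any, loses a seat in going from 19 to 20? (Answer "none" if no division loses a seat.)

none

At 19 seats: Epsilon 4, Theta 4, Delta 6, Zeta 5.
At 20 seats: Epsilon 4, Theta 5, Delta 6, Zeta 5.
No division's allocation decreased.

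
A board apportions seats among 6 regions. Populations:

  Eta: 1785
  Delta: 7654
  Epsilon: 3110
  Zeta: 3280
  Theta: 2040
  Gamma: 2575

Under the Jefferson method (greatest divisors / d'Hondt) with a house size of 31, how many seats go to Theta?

3

Standard divisor 20444/31 ≈ 659.484; standard quotas: Eta 2.707, Delta 11.606, Epsilon 4.716, Zeta 4.974, Theta 3.093, Gamma 3.905.
Rounding down gives 2, 11, 4, 4, 3, 3 = 27 seats, so the divisor must be adjusted.
With modified divisor 600: modified quotas Eta 2.975, Delta 12.757, Epsilon 5.183, Zeta 5.467, Theta 3.400, Gamma 4.292.
Rounding down: Eta 2, Delta 12, Epsilon 5, Zeta 5, Theta 3, Gamma 4 (total 31).
Theta receives 3.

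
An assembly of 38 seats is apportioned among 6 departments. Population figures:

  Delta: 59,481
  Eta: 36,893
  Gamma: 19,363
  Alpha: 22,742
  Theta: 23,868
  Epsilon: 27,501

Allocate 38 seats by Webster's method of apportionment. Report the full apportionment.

Standard divisor 189848/38 ≈ 4996; standard quotas: Delta 11.906, Eta 7.385, Gamma 3.876, Alpha 4.552, Theta 4.777, Epsilon 5.505.
Rounding to the nearest integer gives 12, 7, 4, 5, 5, 6 = 39 seats, so the divisor must be adjusted.
With modified divisor 5030: modified quotas Delta 11.825, Eta 7.335, Gamma 3.850, Alpha 4.521, Theta 4.745, Epsilon 5.467.
Rounding to the nearest integer: Delta 12, Eta 7, Gamma 4, Alpha 5, Theta 5, Epsilon 5 (total 38).

Delta=12; Eta=7; Gamma=4; Alpha=5; Theta=5; Epsilon=5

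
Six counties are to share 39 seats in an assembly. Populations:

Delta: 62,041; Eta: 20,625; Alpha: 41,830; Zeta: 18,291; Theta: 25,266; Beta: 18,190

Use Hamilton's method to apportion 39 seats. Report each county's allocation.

The standard divisor is 186243/39 ≈ 4775.462.
Standard quotas: Delta 12.9916, Eta 4.3190, Alpha 8.7594, Zeta 3.8302, Theta 5.2908, Beta 3.8091.
Lower quotas: Delta 12, Eta 4, Alpha 8, Zeta 3, Theta 5, Beta 3 (sum 35, leaving 4 seats).
Remainders in descending order: Delta 0.9916, Zeta 0.8302, Beta 0.8091, Alpha 0.7594, Eta 0.3190, Theta 0.2908.
The surplus seats go to Delta, Zeta, Beta, Alpha.

Delta: 13; Eta: 4; Alpha: 9; Zeta: 4; Theta: 5; Beta: 4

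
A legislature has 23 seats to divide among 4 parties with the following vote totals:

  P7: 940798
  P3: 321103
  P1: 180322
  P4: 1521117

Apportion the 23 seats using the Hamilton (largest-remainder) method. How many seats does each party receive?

P7 7, P3 3, P1 1, P4 12

The standard divisor is 2963340/23 ≈ 128840.87.
Standard quotas: P7 7.3020, P3 2.4922, P1 1.3996, P4 11.8062.
Lower quotas: P7 7, P3 2, P1 1, P4 11 (sum 21, leaving 2 seats).
Remainders in descending order: P4 0.8062, P3 0.4922, P1 0.3996, P7 0.3020.
Largest remainders: P4, P3 receive the extra seats.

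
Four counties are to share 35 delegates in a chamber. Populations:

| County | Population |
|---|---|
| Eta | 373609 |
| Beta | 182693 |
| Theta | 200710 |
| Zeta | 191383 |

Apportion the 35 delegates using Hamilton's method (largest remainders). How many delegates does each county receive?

Standard divisor: 948395 ÷ 35 = 27097.
Standard quotas: Eta 13.7878, Beta 6.7422, Theta 7.4071, Zeta 7.0629.
Lower quotas: Eta 13, Beta 6, Theta 7, Zeta 7 (sum 33, leaving 2 seats).
Remainders in descending order: Eta 0.7878, Beta 0.7422, Theta 0.4071, Zeta 0.0629.
Largest remainders: Eta, Beta receive the extra seats.

Eta: 14; Beta: 7; Theta: 7; Zeta: 7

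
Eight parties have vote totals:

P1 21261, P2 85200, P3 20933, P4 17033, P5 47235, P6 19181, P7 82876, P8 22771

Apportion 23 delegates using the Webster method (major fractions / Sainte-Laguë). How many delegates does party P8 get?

Standard divisor 316490/23 ≈ 13760.435; standard quotas: P1 1.545, P2 6.192, P3 1.521, P4 1.238, P5 3.433, P6 1.394, P7 6.023, P8 1.655.
Rounding to the nearest integer gives P1 2, P2 6, P3 2, P4 1, P5 3, P6 1, P7 6, P8 2 — total 23, matching the house size, so no adjustment is needed.
P8 receives 2.

2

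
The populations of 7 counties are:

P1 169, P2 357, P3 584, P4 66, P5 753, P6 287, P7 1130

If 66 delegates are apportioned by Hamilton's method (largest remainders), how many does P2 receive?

Standard divisor: 3346 ÷ 66 ≈ 50.697.
Standard quotas: P1 3.334, P2 7.042, P3 11.519, P4 1.302, P5 14.853, P6 5.661, P7 22.289.
Lower quotas: P1 3, P2 7, P3 11, P4 1, P5 14, P6 5, P7 22 (sum 63, leaving 3 seats).
Remainders in descending order: P5 0.853, P6 0.661, P3 0.519, P1 0.334, P4 0.302, P7 0.289, P2 0.042.
Largest remainders: P5, P6, P3 receive the extra seats.
P2 receives 7.

7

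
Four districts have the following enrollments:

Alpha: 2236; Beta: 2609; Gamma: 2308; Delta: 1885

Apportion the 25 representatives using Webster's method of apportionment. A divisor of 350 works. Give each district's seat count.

With modified divisor 350: modified quotas Alpha 6.389, Beta 7.454, Gamma 6.594, Delta 5.386.
Rounding to the nearest integer: Alpha 6, Beta 7, Gamma 7, Delta 5 (total 25).

Alpha: 6, Beta: 7, Gamma: 7, Delta: 5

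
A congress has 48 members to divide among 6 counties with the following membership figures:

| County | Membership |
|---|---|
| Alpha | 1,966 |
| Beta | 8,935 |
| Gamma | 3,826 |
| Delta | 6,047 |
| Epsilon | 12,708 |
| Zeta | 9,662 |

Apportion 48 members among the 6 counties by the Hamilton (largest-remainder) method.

Alpha 2, Beta 10, Gamma 4, Delta 7, Epsilon 14, Zeta 11

The standard divisor is 43144/48 ≈ 898.833.
Standard quotas: Alpha 2.1873, Beta 9.9407, Gamma 4.2566, Delta 6.7276, Epsilon 14.1383, Zeta 10.7495.
Lower quotas: Alpha 2, Beta 9, Gamma 4, Delta 6, Epsilon 14, Zeta 10 (sum 45, leaving 3 seats).
Remainders in descending order: Beta 0.9407, Zeta 0.7495, Delta 0.7276, Gamma 0.2566, Alpha 0.1873, Epsilon 0.1383.
The surplus seats go to Beta, Zeta, Delta.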